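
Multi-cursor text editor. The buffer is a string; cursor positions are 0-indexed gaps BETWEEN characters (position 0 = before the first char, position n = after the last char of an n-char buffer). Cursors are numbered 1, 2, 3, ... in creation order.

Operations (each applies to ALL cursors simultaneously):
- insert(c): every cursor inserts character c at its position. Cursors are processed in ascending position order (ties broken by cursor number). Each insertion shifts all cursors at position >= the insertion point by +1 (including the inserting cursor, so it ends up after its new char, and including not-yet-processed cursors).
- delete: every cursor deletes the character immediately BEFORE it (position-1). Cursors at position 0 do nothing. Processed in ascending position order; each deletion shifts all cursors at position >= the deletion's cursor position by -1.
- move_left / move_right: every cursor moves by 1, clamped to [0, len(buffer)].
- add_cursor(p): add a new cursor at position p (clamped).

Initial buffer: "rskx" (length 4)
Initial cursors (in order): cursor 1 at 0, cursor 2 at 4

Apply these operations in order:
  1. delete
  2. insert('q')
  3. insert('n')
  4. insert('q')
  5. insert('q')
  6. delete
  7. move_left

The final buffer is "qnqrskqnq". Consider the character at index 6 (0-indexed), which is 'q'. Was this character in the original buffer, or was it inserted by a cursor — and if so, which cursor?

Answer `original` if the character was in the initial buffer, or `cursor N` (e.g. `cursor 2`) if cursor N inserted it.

After op 1 (delete): buffer="rsk" (len 3), cursors c1@0 c2@3, authorship ...
After op 2 (insert('q')): buffer="qrskq" (len 5), cursors c1@1 c2@5, authorship 1...2
After op 3 (insert('n')): buffer="qnrskqn" (len 7), cursors c1@2 c2@7, authorship 11...22
After op 4 (insert('q')): buffer="qnqrskqnq" (len 9), cursors c1@3 c2@9, authorship 111...222
After op 5 (insert('q')): buffer="qnqqrskqnqq" (len 11), cursors c1@4 c2@11, authorship 1111...2222
After op 6 (delete): buffer="qnqrskqnq" (len 9), cursors c1@3 c2@9, authorship 111...222
After op 7 (move_left): buffer="qnqrskqnq" (len 9), cursors c1@2 c2@8, authorship 111...222
Authorship (.=original, N=cursor N): 1 1 1 . . . 2 2 2
Index 6: author = 2

Answer: cursor 2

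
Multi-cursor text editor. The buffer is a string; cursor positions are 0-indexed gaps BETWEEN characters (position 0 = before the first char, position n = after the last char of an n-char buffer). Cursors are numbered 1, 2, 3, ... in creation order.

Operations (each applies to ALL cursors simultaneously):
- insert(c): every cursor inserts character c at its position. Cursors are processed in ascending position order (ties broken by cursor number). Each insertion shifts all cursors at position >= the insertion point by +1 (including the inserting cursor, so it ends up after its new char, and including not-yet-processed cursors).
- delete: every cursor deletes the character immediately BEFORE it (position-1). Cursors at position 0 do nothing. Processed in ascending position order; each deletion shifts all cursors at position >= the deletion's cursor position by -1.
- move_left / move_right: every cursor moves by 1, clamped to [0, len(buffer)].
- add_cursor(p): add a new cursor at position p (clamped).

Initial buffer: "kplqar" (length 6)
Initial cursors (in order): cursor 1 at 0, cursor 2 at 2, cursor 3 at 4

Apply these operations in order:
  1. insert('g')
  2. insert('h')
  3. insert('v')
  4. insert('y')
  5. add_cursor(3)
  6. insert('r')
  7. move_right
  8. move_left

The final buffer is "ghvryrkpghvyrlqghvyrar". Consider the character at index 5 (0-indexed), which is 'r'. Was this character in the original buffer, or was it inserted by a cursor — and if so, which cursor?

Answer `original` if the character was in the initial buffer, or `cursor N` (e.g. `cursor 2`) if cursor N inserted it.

After op 1 (insert('g')): buffer="gkpglqgar" (len 9), cursors c1@1 c2@4 c3@7, authorship 1..2..3..
After op 2 (insert('h')): buffer="ghkpghlqghar" (len 12), cursors c1@2 c2@6 c3@10, authorship 11..22..33..
After op 3 (insert('v')): buffer="ghvkpghvlqghvar" (len 15), cursors c1@3 c2@8 c3@13, authorship 111..222..333..
After op 4 (insert('y')): buffer="ghvykpghvylqghvyar" (len 18), cursors c1@4 c2@10 c3@16, authorship 1111..2222..3333..
After op 5 (add_cursor(3)): buffer="ghvykpghvylqghvyar" (len 18), cursors c4@3 c1@4 c2@10 c3@16, authorship 1111..2222..3333..
After op 6 (insert('r')): buffer="ghvryrkpghvyrlqghvyrar" (len 22), cursors c4@4 c1@6 c2@13 c3@20, authorship 111411..22222..33333..
After op 7 (move_right): buffer="ghvryrkpghvyrlqghvyrar" (len 22), cursors c4@5 c1@7 c2@14 c3@21, authorship 111411..22222..33333..
After op 8 (move_left): buffer="ghvryrkpghvyrlqghvyrar" (len 22), cursors c4@4 c1@6 c2@13 c3@20, authorship 111411..22222..33333..
Authorship (.=original, N=cursor N): 1 1 1 4 1 1 . . 2 2 2 2 2 . . 3 3 3 3 3 . .
Index 5: author = 1

Answer: cursor 1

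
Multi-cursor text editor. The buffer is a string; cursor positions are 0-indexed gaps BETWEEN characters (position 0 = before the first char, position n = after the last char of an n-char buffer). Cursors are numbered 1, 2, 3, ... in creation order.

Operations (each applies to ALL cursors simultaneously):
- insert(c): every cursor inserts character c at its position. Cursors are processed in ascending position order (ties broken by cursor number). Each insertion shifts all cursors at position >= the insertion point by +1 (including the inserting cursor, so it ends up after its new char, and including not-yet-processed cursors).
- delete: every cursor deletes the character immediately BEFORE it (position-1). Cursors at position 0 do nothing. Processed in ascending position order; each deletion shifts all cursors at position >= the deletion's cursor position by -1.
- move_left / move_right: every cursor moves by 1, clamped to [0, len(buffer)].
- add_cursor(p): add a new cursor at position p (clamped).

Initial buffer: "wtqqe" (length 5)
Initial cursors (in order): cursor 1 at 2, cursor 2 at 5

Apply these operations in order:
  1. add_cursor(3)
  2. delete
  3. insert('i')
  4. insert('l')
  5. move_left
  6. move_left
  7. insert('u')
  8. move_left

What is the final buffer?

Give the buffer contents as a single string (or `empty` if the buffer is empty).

Answer: wiiuullquil

Derivation:
After op 1 (add_cursor(3)): buffer="wtqqe" (len 5), cursors c1@2 c3@3 c2@5, authorship .....
After op 2 (delete): buffer="wq" (len 2), cursors c1@1 c3@1 c2@2, authorship ..
After op 3 (insert('i')): buffer="wiiqi" (len 5), cursors c1@3 c3@3 c2@5, authorship .13.2
After op 4 (insert('l')): buffer="wiillqil" (len 8), cursors c1@5 c3@5 c2@8, authorship .1313.22
After op 5 (move_left): buffer="wiillqil" (len 8), cursors c1@4 c3@4 c2@7, authorship .1313.22
After op 6 (move_left): buffer="wiillqil" (len 8), cursors c1@3 c3@3 c2@6, authorship .1313.22
After op 7 (insert('u')): buffer="wiiuullquil" (len 11), cursors c1@5 c3@5 c2@9, authorship .131313.222
After op 8 (move_left): buffer="wiiuullquil" (len 11), cursors c1@4 c3@4 c2@8, authorship .131313.222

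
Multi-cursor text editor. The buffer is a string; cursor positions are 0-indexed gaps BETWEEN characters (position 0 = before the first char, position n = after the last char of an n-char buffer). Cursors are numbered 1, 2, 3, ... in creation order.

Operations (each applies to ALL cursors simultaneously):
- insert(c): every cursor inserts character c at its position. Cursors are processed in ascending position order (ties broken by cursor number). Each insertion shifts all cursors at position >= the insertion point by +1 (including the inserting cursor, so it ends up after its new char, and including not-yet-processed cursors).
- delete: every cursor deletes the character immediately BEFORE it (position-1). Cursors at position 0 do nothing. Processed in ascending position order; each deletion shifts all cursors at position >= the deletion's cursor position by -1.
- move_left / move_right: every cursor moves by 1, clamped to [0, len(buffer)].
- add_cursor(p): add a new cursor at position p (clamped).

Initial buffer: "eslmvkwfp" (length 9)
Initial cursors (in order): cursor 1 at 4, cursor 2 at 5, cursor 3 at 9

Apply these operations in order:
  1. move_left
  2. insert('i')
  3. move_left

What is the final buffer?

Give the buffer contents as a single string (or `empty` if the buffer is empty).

After op 1 (move_left): buffer="eslmvkwfp" (len 9), cursors c1@3 c2@4 c3@8, authorship .........
After op 2 (insert('i')): buffer="eslimivkwfip" (len 12), cursors c1@4 c2@6 c3@11, authorship ...1.2....3.
After op 3 (move_left): buffer="eslimivkwfip" (len 12), cursors c1@3 c2@5 c3@10, authorship ...1.2....3.

Answer: eslimivkwfip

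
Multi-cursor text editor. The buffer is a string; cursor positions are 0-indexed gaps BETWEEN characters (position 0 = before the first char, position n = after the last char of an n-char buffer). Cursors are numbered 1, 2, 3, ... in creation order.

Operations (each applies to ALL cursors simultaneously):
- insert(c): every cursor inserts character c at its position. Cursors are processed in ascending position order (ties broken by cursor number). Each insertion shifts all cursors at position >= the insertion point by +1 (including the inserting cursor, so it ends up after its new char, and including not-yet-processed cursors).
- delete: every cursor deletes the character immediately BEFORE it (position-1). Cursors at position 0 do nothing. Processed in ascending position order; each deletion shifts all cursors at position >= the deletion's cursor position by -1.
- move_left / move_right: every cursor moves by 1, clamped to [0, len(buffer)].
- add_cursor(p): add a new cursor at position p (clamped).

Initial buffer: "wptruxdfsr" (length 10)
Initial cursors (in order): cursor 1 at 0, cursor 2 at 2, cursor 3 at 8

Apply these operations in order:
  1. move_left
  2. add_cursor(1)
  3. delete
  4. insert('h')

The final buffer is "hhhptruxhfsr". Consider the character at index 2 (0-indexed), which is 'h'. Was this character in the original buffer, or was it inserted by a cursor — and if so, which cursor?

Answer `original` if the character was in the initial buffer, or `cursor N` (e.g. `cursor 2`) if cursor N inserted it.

Answer: cursor 4

Derivation:
After op 1 (move_left): buffer="wptruxdfsr" (len 10), cursors c1@0 c2@1 c3@7, authorship ..........
After op 2 (add_cursor(1)): buffer="wptruxdfsr" (len 10), cursors c1@0 c2@1 c4@1 c3@7, authorship ..........
After op 3 (delete): buffer="ptruxfsr" (len 8), cursors c1@0 c2@0 c4@0 c3@5, authorship ........
After op 4 (insert('h')): buffer="hhhptruxhfsr" (len 12), cursors c1@3 c2@3 c4@3 c3@9, authorship 124.....3...
Authorship (.=original, N=cursor N): 1 2 4 . . . . . 3 . . .
Index 2: author = 4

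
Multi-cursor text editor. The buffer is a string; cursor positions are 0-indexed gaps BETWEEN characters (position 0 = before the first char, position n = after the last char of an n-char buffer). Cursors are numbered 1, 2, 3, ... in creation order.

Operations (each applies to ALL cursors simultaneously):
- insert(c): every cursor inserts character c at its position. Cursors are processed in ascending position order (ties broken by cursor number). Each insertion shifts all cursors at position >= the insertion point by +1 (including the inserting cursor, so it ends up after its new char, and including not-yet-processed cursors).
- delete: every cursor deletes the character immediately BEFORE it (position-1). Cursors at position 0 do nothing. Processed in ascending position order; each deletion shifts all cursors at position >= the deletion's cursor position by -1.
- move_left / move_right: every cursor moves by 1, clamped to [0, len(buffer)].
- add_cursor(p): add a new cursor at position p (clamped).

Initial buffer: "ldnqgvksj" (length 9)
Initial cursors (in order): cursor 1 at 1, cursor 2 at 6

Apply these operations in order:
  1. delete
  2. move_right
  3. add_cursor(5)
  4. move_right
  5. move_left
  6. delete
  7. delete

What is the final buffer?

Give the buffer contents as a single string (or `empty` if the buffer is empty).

Answer: sj

Derivation:
After op 1 (delete): buffer="dnqgksj" (len 7), cursors c1@0 c2@4, authorship .......
After op 2 (move_right): buffer="dnqgksj" (len 7), cursors c1@1 c2@5, authorship .......
After op 3 (add_cursor(5)): buffer="dnqgksj" (len 7), cursors c1@1 c2@5 c3@5, authorship .......
After op 4 (move_right): buffer="dnqgksj" (len 7), cursors c1@2 c2@6 c3@6, authorship .......
After op 5 (move_left): buffer="dnqgksj" (len 7), cursors c1@1 c2@5 c3@5, authorship .......
After op 6 (delete): buffer="nqsj" (len 4), cursors c1@0 c2@2 c3@2, authorship ....
After op 7 (delete): buffer="sj" (len 2), cursors c1@0 c2@0 c3@0, authorship ..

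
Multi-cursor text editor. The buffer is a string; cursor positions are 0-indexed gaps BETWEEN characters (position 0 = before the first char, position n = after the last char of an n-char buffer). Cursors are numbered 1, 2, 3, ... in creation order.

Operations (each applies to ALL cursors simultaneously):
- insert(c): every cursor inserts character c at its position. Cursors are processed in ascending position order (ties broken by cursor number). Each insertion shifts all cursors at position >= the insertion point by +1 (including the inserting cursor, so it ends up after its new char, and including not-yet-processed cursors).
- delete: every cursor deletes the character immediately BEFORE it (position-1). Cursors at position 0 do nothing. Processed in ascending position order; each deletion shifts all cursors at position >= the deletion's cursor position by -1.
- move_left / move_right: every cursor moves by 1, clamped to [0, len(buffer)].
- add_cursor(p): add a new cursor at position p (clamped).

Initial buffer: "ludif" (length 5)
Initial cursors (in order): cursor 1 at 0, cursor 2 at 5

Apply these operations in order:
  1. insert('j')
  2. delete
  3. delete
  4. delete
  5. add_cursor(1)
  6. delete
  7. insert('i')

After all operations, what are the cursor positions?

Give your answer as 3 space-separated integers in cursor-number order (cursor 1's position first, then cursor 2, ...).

Answer: 2 4 2

Derivation:
After op 1 (insert('j')): buffer="jludifj" (len 7), cursors c1@1 c2@7, authorship 1.....2
After op 2 (delete): buffer="ludif" (len 5), cursors c1@0 c2@5, authorship .....
After op 3 (delete): buffer="ludi" (len 4), cursors c1@0 c2@4, authorship ....
After op 4 (delete): buffer="lud" (len 3), cursors c1@0 c2@3, authorship ...
After op 5 (add_cursor(1)): buffer="lud" (len 3), cursors c1@0 c3@1 c2@3, authorship ...
After op 6 (delete): buffer="u" (len 1), cursors c1@0 c3@0 c2@1, authorship .
After op 7 (insert('i')): buffer="iiui" (len 4), cursors c1@2 c3@2 c2@4, authorship 13.2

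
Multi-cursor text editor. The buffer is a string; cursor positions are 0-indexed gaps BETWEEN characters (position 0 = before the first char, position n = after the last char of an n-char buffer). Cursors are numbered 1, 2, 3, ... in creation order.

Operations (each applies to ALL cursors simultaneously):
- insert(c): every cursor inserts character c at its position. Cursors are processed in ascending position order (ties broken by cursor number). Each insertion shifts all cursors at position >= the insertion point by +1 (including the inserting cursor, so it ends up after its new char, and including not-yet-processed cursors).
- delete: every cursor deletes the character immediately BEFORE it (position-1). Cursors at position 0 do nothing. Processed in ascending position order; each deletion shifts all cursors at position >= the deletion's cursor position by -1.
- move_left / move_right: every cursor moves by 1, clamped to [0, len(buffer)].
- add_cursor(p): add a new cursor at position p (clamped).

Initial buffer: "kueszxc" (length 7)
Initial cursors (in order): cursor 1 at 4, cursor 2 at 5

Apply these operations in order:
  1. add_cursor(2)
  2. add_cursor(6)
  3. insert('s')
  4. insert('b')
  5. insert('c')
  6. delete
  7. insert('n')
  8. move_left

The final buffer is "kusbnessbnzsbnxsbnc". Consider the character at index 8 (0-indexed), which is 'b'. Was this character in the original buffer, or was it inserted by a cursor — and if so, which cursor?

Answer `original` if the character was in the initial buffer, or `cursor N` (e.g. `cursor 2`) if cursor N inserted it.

After op 1 (add_cursor(2)): buffer="kueszxc" (len 7), cursors c3@2 c1@4 c2@5, authorship .......
After op 2 (add_cursor(6)): buffer="kueszxc" (len 7), cursors c3@2 c1@4 c2@5 c4@6, authorship .......
After op 3 (insert('s')): buffer="kusesszsxsc" (len 11), cursors c3@3 c1@6 c2@8 c4@10, authorship ..3..1.2.4.
After op 4 (insert('b')): buffer="kusbessbzsbxsbc" (len 15), cursors c3@4 c1@8 c2@11 c4@14, authorship ..33..11.22.44.
After op 5 (insert('c')): buffer="kusbcessbczsbcxsbcc" (len 19), cursors c3@5 c1@10 c2@14 c4@18, authorship ..333..111.222.444.
After op 6 (delete): buffer="kusbessbzsbxsbc" (len 15), cursors c3@4 c1@8 c2@11 c4@14, authorship ..33..11.22.44.
After op 7 (insert('n')): buffer="kusbnessbnzsbnxsbnc" (len 19), cursors c3@5 c1@10 c2@14 c4@18, authorship ..333..111.222.444.
After op 8 (move_left): buffer="kusbnessbnzsbnxsbnc" (len 19), cursors c3@4 c1@9 c2@13 c4@17, authorship ..333..111.222.444.
Authorship (.=original, N=cursor N): . . 3 3 3 . . 1 1 1 . 2 2 2 . 4 4 4 .
Index 8: author = 1

Answer: cursor 1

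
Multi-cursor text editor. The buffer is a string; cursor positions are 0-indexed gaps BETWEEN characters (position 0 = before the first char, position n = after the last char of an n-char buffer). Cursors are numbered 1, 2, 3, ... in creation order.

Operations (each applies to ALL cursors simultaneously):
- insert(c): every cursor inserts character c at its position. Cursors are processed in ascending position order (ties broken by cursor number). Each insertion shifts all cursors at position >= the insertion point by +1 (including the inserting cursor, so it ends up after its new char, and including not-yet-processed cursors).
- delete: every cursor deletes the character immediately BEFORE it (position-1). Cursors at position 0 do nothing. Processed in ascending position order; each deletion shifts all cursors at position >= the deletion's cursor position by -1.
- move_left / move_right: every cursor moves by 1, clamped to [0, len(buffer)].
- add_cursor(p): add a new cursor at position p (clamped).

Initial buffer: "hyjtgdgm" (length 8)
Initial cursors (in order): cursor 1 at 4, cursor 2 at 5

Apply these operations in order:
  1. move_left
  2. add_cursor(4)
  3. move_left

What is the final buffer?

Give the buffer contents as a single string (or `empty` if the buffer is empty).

After op 1 (move_left): buffer="hyjtgdgm" (len 8), cursors c1@3 c2@4, authorship ........
After op 2 (add_cursor(4)): buffer="hyjtgdgm" (len 8), cursors c1@3 c2@4 c3@4, authorship ........
After op 3 (move_left): buffer="hyjtgdgm" (len 8), cursors c1@2 c2@3 c3@3, authorship ........

Answer: hyjtgdgm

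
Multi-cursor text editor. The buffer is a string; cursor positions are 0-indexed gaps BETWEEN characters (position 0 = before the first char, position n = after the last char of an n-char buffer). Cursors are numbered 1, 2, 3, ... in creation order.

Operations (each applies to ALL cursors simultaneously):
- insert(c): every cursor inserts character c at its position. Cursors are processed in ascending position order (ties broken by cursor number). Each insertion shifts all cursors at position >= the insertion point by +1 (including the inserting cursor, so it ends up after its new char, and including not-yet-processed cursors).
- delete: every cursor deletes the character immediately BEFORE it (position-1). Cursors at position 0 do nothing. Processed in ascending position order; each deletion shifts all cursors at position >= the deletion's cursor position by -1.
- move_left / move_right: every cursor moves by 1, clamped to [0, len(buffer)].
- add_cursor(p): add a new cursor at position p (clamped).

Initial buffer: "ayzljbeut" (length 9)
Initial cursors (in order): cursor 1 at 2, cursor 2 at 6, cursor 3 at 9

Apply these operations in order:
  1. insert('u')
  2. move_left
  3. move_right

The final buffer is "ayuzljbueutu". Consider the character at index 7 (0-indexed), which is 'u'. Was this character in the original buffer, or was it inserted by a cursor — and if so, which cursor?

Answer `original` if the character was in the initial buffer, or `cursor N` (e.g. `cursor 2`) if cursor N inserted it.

After op 1 (insert('u')): buffer="ayuzljbueutu" (len 12), cursors c1@3 c2@8 c3@12, authorship ..1....2...3
After op 2 (move_left): buffer="ayuzljbueutu" (len 12), cursors c1@2 c2@7 c3@11, authorship ..1....2...3
After op 3 (move_right): buffer="ayuzljbueutu" (len 12), cursors c1@3 c2@8 c3@12, authorship ..1....2...3
Authorship (.=original, N=cursor N): . . 1 . . . . 2 . . . 3
Index 7: author = 2

Answer: cursor 2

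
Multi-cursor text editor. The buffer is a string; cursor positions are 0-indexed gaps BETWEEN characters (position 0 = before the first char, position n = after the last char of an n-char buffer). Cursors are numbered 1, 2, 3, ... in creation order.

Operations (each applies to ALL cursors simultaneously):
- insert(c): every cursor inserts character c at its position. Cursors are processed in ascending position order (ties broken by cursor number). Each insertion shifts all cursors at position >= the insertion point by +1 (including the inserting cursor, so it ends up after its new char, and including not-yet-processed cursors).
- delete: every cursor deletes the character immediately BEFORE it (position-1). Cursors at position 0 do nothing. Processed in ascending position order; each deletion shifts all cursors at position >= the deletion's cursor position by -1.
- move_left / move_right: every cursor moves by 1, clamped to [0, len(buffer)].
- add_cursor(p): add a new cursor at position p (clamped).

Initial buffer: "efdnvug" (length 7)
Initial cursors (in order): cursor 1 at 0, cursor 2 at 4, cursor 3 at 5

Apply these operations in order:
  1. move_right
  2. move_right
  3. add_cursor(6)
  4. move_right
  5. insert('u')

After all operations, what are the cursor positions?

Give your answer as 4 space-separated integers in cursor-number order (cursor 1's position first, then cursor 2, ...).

After op 1 (move_right): buffer="efdnvug" (len 7), cursors c1@1 c2@5 c3@6, authorship .......
After op 2 (move_right): buffer="efdnvug" (len 7), cursors c1@2 c2@6 c3@7, authorship .......
After op 3 (add_cursor(6)): buffer="efdnvug" (len 7), cursors c1@2 c2@6 c4@6 c3@7, authorship .......
After op 4 (move_right): buffer="efdnvug" (len 7), cursors c1@3 c2@7 c3@7 c4@7, authorship .......
After op 5 (insert('u')): buffer="efdunvuguuu" (len 11), cursors c1@4 c2@11 c3@11 c4@11, authorship ...1....234

Answer: 4 11 11 11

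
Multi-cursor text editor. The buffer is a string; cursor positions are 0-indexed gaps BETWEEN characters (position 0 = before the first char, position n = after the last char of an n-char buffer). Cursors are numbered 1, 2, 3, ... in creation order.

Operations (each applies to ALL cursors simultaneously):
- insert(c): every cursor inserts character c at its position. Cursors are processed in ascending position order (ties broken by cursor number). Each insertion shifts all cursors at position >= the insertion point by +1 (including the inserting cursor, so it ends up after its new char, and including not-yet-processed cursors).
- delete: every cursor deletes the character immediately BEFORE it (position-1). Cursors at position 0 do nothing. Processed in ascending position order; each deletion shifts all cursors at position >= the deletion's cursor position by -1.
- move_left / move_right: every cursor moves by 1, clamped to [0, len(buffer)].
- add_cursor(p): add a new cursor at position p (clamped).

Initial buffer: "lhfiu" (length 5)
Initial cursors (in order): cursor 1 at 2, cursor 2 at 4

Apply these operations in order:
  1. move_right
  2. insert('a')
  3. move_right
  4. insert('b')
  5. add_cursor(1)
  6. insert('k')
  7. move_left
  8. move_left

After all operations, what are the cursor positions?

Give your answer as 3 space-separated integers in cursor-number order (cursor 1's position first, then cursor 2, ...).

After op 1 (move_right): buffer="lhfiu" (len 5), cursors c1@3 c2@5, authorship .....
After op 2 (insert('a')): buffer="lhfaiua" (len 7), cursors c1@4 c2@7, authorship ...1..2
After op 3 (move_right): buffer="lhfaiua" (len 7), cursors c1@5 c2@7, authorship ...1..2
After op 4 (insert('b')): buffer="lhfaibuab" (len 9), cursors c1@6 c2@9, authorship ...1.1.22
After op 5 (add_cursor(1)): buffer="lhfaibuab" (len 9), cursors c3@1 c1@6 c2@9, authorship ...1.1.22
After op 6 (insert('k')): buffer="lkhfaibkuabk" (len 12), cursors c3@2 c1@8 c2@12, authorship .3..1.11.222
After op 7 (move_left): buffer="lkhfaibkuabk" (len 12), cursors c3@1 c1@7 c2@11, authorship .3..1.11.222
After op 8 (move_left): buffer="lkhfaibkuabk" (len 12), cursors c3@0 c1@6 c2@10, authorship .3..1.11.222

Answer: 6 10 0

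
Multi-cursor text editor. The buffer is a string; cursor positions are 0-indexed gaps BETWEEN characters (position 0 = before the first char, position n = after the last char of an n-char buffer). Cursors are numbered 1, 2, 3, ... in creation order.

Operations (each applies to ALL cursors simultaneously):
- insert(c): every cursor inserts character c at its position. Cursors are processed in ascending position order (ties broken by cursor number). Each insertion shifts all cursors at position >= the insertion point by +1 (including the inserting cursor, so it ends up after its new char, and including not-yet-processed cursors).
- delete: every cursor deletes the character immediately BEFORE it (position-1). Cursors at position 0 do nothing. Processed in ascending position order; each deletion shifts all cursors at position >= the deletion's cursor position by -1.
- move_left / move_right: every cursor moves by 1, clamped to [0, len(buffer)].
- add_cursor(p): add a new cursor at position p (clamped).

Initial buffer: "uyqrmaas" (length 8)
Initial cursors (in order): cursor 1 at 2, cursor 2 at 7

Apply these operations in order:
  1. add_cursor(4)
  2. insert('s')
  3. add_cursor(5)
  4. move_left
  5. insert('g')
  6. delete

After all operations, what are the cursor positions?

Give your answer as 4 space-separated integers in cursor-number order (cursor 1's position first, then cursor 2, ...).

After op 1 (add_cursor(4)): buffer="uyqrmaas" (len 8), cursors c1@2 c3@4 c2@7, authorship ........
After op 2 (insert('s')): buffer="uysqrsmaass" (len 11), cursors c1@3 c3@6 c2@10, authorship ..1..3...2.
After op 3 (add_cursor(5)): buffer="uysqrsmaass" (len 11), cursors c1@3 c4@5 c3@6 c2@10, authorship ..1..3...2.
After op 4 (move_left): buffer="uysqrsmaass" (len 11), cursors c1@2 c4@4 c3@5 c2@9, authorship ..1..3...2.
After op 5 (insert('g')): buffer="uygsqgrgsmaagss" (len 15), cursors c1@3 c4@6 c3@8 c2@13, authorship ..11.4.33...22.
After op 6 (delete): buffer="uysqrsmaass" (len 11), cursors c1@2 c4@4 c3@5 c2@9, authorship ..1..3...2.

Answer: 2 9 5 4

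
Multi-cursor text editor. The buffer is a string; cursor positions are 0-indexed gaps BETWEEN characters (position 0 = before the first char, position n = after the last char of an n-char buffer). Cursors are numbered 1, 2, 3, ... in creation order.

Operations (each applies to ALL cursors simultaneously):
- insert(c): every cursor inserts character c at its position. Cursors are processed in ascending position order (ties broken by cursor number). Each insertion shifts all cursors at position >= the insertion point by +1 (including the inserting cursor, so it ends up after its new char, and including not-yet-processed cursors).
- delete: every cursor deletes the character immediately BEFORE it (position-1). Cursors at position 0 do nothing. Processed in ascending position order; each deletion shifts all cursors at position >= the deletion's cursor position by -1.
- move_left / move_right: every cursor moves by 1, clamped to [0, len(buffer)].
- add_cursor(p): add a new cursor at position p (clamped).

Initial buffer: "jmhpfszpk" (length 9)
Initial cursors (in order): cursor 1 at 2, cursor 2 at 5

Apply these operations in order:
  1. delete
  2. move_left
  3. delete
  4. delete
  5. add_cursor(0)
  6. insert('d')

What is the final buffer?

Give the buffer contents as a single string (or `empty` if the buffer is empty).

After op 1 (delete): buffer="jhpszpk" (len 7), cursors c1@1 c2@3, authorship .......
After op 2 (move_left): buffer="jhpszpk" (len 7), cursors c1@0 c2@2, authorship .......
After op 3 (delete): buffer="jpszpk" (len 6), cursors c1@0 c2@1, authorship ......
After op 4 (delete): buffer="pszpk" (len 5), cursors c1@0 c2@0, authorship .....
After op 5 (add_cursor(0)): buffer="pszpk" (len 5), cursors c1@0 c2@0 c3@0, authorship .....
After op 6 (insert('d')): buffer="dddpszpk" (len 8), cursors c1@3 c2@3 c3@3, authorship 123.....

Answer: dddpszpk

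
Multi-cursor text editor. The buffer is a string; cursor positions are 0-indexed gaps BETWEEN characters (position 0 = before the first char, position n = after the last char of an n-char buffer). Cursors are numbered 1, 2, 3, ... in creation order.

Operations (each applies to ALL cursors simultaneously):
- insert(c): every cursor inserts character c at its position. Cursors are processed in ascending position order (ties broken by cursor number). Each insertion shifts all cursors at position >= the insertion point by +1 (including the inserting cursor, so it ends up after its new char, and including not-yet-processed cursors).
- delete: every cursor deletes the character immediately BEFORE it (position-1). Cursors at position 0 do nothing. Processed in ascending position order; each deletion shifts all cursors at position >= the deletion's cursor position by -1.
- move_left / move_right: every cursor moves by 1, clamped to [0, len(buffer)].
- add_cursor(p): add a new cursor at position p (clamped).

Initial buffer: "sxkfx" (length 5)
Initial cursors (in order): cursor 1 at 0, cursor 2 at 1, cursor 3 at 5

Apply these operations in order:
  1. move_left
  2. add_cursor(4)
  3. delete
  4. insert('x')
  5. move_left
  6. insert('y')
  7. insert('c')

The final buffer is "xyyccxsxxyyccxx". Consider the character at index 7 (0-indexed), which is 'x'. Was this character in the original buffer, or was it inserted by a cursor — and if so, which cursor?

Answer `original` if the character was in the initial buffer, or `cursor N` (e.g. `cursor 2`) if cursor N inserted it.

Answer: original

Derivation:
After op 1 (move_left): buffer="sxkfx" (len 5), cursors c1@0 c2@0 c3@4, authorship .....
After op 2 (add_cursor(4)): buffer="sxkfx" (len 5), cursors c1@0 c2@0 c3@4 c4@4, authorship .....
After op 3 (delete): buffer="sxx" (len 3), cursors c1@0 c2@0 c3@2 c4@2, authorship ...
After op 4 (insert('x')): buffer="xxsxxxx" (len 7), cursors c1@2 c2@2 c3@6 c4@6, authorship 12..34.
After op 5 (move_left): buffer="xxsxxxx" (len 7), cursors c1@1 c2@1 c3@5 c4@5, authorship 12..34.
After op 6 (insert('y')): buffer="xyyxsxxyyxx" (len 11), cursors c1@3 c2@3 c3@9 c4@9, authorship 1122..3344.
After op 7 (insert('c')): buffer="xyyccxsxxyyccxx" (len 15), cursors c1@5 c2@5 c3@13 c4@13, authorship 112122..334344.
Authorship (.=original, N=cursor N): 1 1 2 1 2 2 . . 3 3 4 3 4 4 .
Index 7: author = original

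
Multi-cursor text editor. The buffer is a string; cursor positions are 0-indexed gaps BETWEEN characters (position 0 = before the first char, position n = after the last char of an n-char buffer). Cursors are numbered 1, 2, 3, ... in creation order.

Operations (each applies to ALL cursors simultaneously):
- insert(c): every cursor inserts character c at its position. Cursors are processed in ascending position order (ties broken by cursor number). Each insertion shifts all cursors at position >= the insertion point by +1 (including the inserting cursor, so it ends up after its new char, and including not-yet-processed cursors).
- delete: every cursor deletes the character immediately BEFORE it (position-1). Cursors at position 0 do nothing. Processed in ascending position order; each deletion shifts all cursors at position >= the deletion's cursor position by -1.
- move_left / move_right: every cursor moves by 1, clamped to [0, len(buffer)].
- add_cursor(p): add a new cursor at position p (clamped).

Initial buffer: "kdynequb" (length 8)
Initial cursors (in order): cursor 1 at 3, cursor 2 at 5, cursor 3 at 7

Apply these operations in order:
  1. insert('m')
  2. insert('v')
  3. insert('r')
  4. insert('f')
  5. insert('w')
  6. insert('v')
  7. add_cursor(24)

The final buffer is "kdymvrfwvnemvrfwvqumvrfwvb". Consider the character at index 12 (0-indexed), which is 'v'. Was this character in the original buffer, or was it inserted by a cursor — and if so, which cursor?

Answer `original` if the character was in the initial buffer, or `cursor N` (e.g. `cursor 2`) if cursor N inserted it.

After op 1 (insert('m')): buffer="kdymnemqumb" (len 11), cursors c1@4 c2@7 c3@10, authorship ...1..2..3.
After op 2 (insert('v')): buffer="kdymvnemvqumvb" (len 14), cursors c1@5 c2@9 c3@13, authorship ...11..22..33.
After op 3 (insert('r')): buffer="kdymvrnemvrqumvrb" (len 17), cursors c1@6 c2@11 c3@16, authorship ...111..222..333.
After op 4 (insert('f')): buffer="kdymvrfnemvrfqumvrfb" (len 20), cursors c1@7 c2@13 c3@19, authorship ...1111..2222..3333.
After op 5 (insert('w')): buffer="kdymvrfwnemvrfwqumvrfwb" (len 23), cursors c1@8 c2@15 c3@22, authorship ...11111..22222..33333.
After op 6 (insert('v')): buffer="kdymvrfwvnemvrfwvqumvrfwvb" (len 26), cursors c1@9 c2@17 c3@25, authorship ...111111..222222..333333.
After op 7 (add_cursor(24)): buffer="kdymvrfwvnemvrfwvqumvrfwvb" (len 26), cursors c1@9 c2@17 c4@24 c3@25, authorship ...111111..222222..333333.
Authorship (.=original, N=cursor N): . . . 1 1 1 1 1 1 . . 2 2 2 2 2 2 . . 3 3 3 3 3 3 .
Index 12: author = 2

Answer: cursor 2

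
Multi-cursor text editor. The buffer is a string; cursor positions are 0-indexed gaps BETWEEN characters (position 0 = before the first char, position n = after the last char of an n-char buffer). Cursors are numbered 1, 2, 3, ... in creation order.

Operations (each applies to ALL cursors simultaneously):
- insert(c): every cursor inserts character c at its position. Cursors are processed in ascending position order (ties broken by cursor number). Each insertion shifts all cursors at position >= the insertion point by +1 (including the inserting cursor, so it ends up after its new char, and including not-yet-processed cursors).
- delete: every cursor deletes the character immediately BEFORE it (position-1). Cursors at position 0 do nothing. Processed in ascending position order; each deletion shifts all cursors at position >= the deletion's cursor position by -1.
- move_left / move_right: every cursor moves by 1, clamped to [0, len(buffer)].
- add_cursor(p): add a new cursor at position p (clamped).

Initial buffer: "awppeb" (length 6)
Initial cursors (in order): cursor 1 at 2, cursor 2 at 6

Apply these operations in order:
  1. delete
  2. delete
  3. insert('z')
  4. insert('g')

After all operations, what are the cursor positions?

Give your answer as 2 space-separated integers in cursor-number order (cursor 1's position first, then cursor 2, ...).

After op 1 (delete): buffer="appe" (len 4), cursors c1@1 c2@4, authorship ....
After op 2 (delete): buffer="pp" (len 2), cursors c1@0 c2@2, authorship ..
After op 3 (insert('z')): buffer="zppz" (len 4), cursors c1@1 c2@4, authorship 1..2
After op 4 (insert('g')): buffer="zgppzg" (len 6), cursors c1@2 c2@6, authorship 11..22

Answer: 2 6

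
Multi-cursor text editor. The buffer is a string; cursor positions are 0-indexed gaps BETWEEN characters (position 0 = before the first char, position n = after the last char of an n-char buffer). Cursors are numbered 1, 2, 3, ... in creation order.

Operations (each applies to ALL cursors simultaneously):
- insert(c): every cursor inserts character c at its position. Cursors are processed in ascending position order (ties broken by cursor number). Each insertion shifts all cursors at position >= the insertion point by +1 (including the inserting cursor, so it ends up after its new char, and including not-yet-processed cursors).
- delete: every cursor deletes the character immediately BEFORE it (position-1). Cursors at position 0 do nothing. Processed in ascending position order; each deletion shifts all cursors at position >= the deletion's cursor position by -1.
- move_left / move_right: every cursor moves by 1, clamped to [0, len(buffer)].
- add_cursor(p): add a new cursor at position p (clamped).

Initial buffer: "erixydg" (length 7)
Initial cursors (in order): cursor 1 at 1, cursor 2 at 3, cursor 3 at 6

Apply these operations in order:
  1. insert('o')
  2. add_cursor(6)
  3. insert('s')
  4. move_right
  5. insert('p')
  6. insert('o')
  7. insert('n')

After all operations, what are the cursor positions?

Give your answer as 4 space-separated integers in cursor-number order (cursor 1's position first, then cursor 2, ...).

After op 1 (insert('o')): buffer="eorioxydog" (len 10), cursors c1@2 c2@5 c3@9, authorship .1..2...3.
After op 2 (add_cursor(6)): buffer="eorioxydog" (len 10), cursors c1@2 c2@5 c4@6 c3@9, authorship .1..2...3.
After op 3 (insert('s')): buffer="eosriosxsydosg" (len 14), cursors c1@3 c2@7 c4@9 c3@13, authorship .11..22.4..33.
After op 4 (move_right): buffer="eosriosxsydosg" (len 14), cursors c1@4 c2@8 c4@10 c3@14, authorship .11..22.4..33.
After op 5 (insert('p')): buffer="eosrpiosxpsypdosgp" (len 18), cursors c1@5 c2@10 c4@13 c3@18, authorship .11.1.22.24.4.33.3
After op 6 (insert('o')): buffer="eosrpoiosxposypodosgpo" (len 22), cursors c1@6 c2@12 c4@16 c3@22, authorship .11.11.22.224.44.33.33
After op 7 (insert('n')): buffer="eosrponiosxponsypondosgpon" (len 26), cursors c1@7 c2@14 c4@19 c3@26, authorship .11.111.22.2224.444.33.333

Answer: 7 14 26 19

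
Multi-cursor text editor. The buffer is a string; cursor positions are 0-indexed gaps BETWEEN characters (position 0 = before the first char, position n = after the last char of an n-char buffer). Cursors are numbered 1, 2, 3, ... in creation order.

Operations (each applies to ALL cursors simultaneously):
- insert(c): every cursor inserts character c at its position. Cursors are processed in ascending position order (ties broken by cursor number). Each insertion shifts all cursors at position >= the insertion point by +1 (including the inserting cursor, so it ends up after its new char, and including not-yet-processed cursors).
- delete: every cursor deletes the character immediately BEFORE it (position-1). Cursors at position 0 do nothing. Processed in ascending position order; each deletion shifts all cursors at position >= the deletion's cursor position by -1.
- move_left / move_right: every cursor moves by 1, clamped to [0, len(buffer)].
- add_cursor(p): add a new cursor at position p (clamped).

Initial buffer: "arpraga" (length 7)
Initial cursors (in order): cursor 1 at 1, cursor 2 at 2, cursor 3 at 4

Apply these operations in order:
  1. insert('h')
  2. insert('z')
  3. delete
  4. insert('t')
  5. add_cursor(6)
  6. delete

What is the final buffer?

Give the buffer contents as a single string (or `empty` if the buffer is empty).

After op 1 (insert('h')): buffer="ahrhprhaga" (len 10), cursors c1@2 c2@4 c3@7, authorship .1.2..3...
After op 2 (insert('z')): buffer="ahzrhzprhzaga" (len 13), cursors c1@3 c2@6 c3@10, authorship .11.22..33...
After op 3 (delete): buffer="ahrhprhaga" (len 10), cursors c1@2 c2@4 c3@7, authorship .1.2..3...
After op 4 (insert('t')): buffer="ahtrhtprhtaga" (len 13), cursors c1@3 c2@6 c3@10, authorship .11.22..33...
After op 5 (add_cursor(6)): buffer="ahtrhtprhtaga" (len 13), cursors c1@3 c2@6 c4@6 c3@10, authorship .11.22..33...
After op 6 (delete): buffer="ahrprhaga" (len 9), cursors c1@2 c2@3 c4@3 c3@6, authorship .1...3...

Answer: ahrprhaga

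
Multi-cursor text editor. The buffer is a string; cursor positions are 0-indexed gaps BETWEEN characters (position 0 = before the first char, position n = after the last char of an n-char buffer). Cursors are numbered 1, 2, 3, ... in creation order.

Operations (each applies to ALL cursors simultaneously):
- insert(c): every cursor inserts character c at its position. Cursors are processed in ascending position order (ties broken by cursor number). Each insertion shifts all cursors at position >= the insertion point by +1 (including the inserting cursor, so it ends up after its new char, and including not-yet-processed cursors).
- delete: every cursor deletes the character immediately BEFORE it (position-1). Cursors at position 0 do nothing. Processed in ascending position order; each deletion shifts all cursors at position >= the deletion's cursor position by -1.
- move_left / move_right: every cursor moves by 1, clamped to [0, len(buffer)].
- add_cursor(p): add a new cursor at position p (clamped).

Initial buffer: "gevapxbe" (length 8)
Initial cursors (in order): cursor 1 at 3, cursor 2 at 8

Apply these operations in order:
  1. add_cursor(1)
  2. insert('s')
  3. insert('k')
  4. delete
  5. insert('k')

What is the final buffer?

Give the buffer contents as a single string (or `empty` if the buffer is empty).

Answer: gskevskapxbesk

Derivation:
After op 1 (add_cursor(1)): buffer="gevapxbe" (len 8), cursors c3@1 c1@3 c2@8, authorship ........
After op 2 (insert('s')): buffer="gsevsapxbes" (len 11), cursors c3@2 c1@5 c2@11, authorship .3..1.....2
After op 3 (insert('k')): buffer="gskevskapxbesk" (len 14), cursors c3@3 c1@7 c2@14, authorship .33..11.....22
After op 4 (delete): buffer="gsevsapxbes" (len 11), cursors c3@2 c1@5 c2@11, authorship .3..1.....2
After op 5 (insert('k')): buffer="gskevskapxbesk" (len 14), cursors c3@3 c1@7 c2@14, authorship .33..11.....22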